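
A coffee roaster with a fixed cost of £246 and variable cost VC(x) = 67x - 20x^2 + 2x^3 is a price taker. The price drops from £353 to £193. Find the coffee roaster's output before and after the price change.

Output falls from 11 to 9

MC = 67 - 40x + 6x^2; the shutdown threshold is min AVC = £17 (at x = 5).
At P = £353 ≥ min AVC, set P = MC on the rising branch: x = 11.
At P = £193 ≥ min AVC, set P = MC: x = 9. The firm stays open but cuts output.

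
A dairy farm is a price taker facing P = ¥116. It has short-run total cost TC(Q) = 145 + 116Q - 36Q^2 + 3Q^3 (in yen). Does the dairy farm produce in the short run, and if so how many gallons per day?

Produce at Q = 8

Strip out fixed cost: VC = 116Q - 36Q^2 + 3Q^3. Then AVC = 116 - 36Q + 3Q^2 and MC = 116 - 72Q + 9Q^2.
The AVC parabola has its vertex at Q = 36/6 = 6, where AVC = 116 - 36·6 + 3·6^2 = ¥8.
Since P = ¥116 ≥ min AVC = ¥8, price covers variable cost and the firm should produce.
P = MC gives -72Q + 9Q^2 = 0, with roots 0 and 8. Take the larger (rising MC): Q* = 8.
Check: AVC at Q = 8 is ¥20 ≤ P, so revenue covers variable cost.
Profit = P·Q − TC = 116·8 − 305 = ¥623.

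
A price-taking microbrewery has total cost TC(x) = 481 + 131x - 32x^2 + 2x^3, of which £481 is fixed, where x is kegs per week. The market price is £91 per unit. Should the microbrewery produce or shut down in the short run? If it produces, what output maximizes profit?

Strip out fixed cost: VC = 131x - 32x^2 + 2x^3. Then AVC = 131 - 32x + 2x^2 and MC = 131 - 64x + 6x^2.
The AVC parabola has its vertex at x = 32/4 = 8, where AVC = 131 - 32·8 + 2·8^2 = £3.
Because £91 ≥ £3, revenue can cover variable cost; the firm operates.
Set P = MC: 91 = 131 - 64x + 6x^2 → 40 - 64x + 6x^2 = 0. The roots are x = 2/3 and x = 10; the profit-maximizing output is on the rising part of MC, so x* = 10.
Check: AVC at x = 10 is £11 ≤ P, so revenue covers variable cost.
Profit = P·x − TC = 91·10 − 591 = £319.

Produce at x = 10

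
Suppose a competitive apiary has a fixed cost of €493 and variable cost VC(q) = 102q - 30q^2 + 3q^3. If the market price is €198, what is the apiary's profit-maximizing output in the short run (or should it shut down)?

Variable cost is VC = 102q - 30q^2 + 3q^3, so AVC = VC/q = 102 - 30q + 3q^2 and MC = dTC/dq = 102 - 60q + 9q^2.
AVC is minimized where dAVC/dq = -30 + 6q = 0, at q = 5; min AVC = 102 - 30·5 + 3·5^2 = €27.
Because €198 ≥ €27, revenue can cover variable cost; the firm operates.
Solving P = MC: -96 - 60q + 9q^2 = 0 ⇒ q = -4/3 or 8. On the upward-sloping branch, q* = 8.
Check: AVC at q = 8 is €54 ≤ P, so revenue covers variable cost.
Profit = P·q − TC = 198·8 − 925 = €659.

Produce at q = 8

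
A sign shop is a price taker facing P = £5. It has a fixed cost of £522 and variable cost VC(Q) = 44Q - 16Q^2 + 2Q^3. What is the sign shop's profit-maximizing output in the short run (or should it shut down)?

From TC, MC = TC'(Q) = 44 - 32Q + 6Q^2 and AVC = VC/Q = 44 - 16Q + 2Q^2.
The AVC parabola has its vertex at Q = 16/4 = 4, where AVC = 44 - 16·4 + 2·4^2 = £12.
Since P = £5 < min AVC = £12, price fails to cover variable cost at any output.
The firm minimizes its loss by shutting down and losing only its fixed cost of £522.

Shut down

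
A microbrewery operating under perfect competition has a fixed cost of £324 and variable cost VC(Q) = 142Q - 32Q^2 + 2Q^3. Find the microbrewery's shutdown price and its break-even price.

Shutdown price = min AVC. AVC = 142 - 32Q + 2Q^2, with vertex at Q = 8 and minimum £14.
ATC = 324/Q + 142 - 32Q + 2Q^2. Setting dATC/dQ = −324/Q^2 − 32 + 4Q = 0 gives Q = 9 (since 4·9^3 − 32·9^2 = 324).
min ATC = 324/9 + 142 − 32·9 + 2·9^2 = £52. That is the break-even price.
Between these two prices the firm operates at a loss; above £52 it earns a profit.

Shutdown price = £14; break-even price = £52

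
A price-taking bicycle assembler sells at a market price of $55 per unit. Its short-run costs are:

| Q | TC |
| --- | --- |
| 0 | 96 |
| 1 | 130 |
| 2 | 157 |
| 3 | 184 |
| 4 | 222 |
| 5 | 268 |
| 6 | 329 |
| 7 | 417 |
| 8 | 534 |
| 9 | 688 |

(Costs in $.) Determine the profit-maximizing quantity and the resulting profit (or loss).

Q = 5; profit = $7

Compute π = P·Q − TC at each output: Q=0: -96; Q=1: -75; Q=2: -47; Q=3: -19; Q=4: -2; Q=5: 7; Q=6: 1; Q=7: -32; Q=8: -94; Q=9: -193.
Profit is maximized at Q = 5. AVC there is 172/5 = $34.40 ≤ P, so producing beats shutting down (which would give -$96).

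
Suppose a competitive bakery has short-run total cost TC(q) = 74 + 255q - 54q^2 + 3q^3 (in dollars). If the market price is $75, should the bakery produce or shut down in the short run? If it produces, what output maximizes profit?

Strip out fixed cost: VC = 255q - 54q^2 + 3q^3. Then AVC = 255 - 54q + 3q^2 and MC = 255 - 108q + 9q^2.
AVC hits its minimum where MC = AVC, at q = 9, giving min AVC = 255 - 54·9 + 3·9^2 = $12.
Because $75 ≥ $12, revenue can cover variable cost; the firm operates.
P = MC gives 180 - 108q + 9q^2 = 0, with roots 2 and 10. Take the larger (rising MC): q* = 10.
Check: AVC at q = 10 is $15 ≤ P, so revenue covers variable cost.
Profit = P·q − TC = 75·10 − 224 = $526.

Produce at q = 10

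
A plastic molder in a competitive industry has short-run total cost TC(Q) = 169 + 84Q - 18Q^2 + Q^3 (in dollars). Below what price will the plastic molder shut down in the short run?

$3 per unit

Short-run supply begins at min AVC. From VC = 84Q - 18Q^2 + Q^3, AVC = 84 - 18Q + Q^2.
dAVC/dQ = -18 + 2Q = 0 gives Q = 9. min AVC = 84 - 18·9 + 9^2 = 3.
So the shutdown price is $3.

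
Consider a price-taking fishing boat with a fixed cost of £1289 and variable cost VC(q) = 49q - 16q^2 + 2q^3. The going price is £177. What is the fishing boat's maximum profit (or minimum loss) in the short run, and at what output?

AVC = 49 - 16q + 2q^2; min AVC = £17 at q = 4. Since P = £177 ≥ min AVC, the firm produces.
MC = 49 - 32q + 6q^2. Setting P = MC and taking the root on the rising branch gives q* = 8.
TR = 177·8 = 1416. TC = 1289 + 392 = 1681. Profit = 1416 − 1681 = -£265.
That loss of £265 beats the £1289 the firm would lose by shutting down; producing recovers £1024 of fixed cost.

Profit = -£265 at q = 8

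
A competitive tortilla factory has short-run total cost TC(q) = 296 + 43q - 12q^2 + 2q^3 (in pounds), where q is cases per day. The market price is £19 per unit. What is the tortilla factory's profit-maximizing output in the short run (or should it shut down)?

Shut down

Variable cost is VC = 43q - 12q^2 + 2q^3, so AVC = VC/q = 43 - 12q + 2q^2 and MC = dTC/dq = 43 - 24q + 6q^2.
AVC hits its minimum where MC = AVC, at q = 3, giving min AVC = 43 - 12·3 + 2·3^2 = £25.
Since P = £19 < min AVC = £25, price fails to cover variable cost at any output.
Shutting down limits the loss to fixed cost, £296.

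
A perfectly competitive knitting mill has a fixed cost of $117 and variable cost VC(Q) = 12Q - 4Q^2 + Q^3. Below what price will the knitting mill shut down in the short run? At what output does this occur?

$8 per unit, at Q = 2

The shutdown price is the minimum of AVC. VC = 12Q - 4Q^2 + Q^3, so AVC = 12 - 4Q + Q^2.
At the minimum of AVC, MC = AVC. MC = 12 - 8Q + 3Q^2; setting MC = AVC gives 2Q^2 - 4Q = 0, so Q = 2. min AVC = 8.
So the shutdown price is $8.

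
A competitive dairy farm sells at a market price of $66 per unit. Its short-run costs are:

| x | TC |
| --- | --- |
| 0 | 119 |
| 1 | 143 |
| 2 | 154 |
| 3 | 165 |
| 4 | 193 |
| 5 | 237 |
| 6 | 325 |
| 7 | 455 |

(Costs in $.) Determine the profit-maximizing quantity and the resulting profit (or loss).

x = 5; profit = $93

Tabulate TR − TC: x=0: -119; x=1: -77; x=2: -22; x=3: 33; x=4: 71; x=5: 93; x=6: 71; x=7: 7.
Profit is maximized at x = 5. AVC there is 118/5 = $23.60 ≤ P, so producing beats shutting down (which would give -$119).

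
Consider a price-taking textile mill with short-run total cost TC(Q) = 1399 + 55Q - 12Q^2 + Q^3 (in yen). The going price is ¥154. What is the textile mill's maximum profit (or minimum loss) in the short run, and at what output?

AVC = 55 - 12Q + Q^2; min AVC = ¥19 at Q = 6. Since P = ¥154 ≥ min AVC, the firm produces.
MC = 55 - 24Q + 3Q^2. Setting P = MC and taking the root on the rising branch gives Q* = 11.
TR = 154·11 = 1694. TC = 1399 + 484 = 1883. Profit = 1694 − 1883 = -¥189.
By producing, the firm covers all variable cost plus ¥1210 of fixed cost; shutting down would lose the full ¥1399.

Profit = -¥189 at Q = 11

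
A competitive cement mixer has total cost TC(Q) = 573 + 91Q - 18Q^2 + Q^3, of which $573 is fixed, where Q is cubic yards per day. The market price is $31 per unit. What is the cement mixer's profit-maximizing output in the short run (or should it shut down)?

Produce at Q = 10

Variable cost is VC = 91Q - 18Q^2 + Q^3, so AVC = VC/Q = 91 - 18Q + Q^2 and MC = dTC/dQ = 91 - 36Q + 3Q^2.
AVC is minimized where dAVC/dQ = -18 + 2Q = 0, at Q = 9; min AVC = 91 - 18·9 + 9^2 = $10.
P = $31 exceeds min AVC = $10, so the firm stays open.
Solving P = MC: 60 - 36Q + 3Q^2 = 0 ⇒ Q = 2 or 10. On the upward-sloping branch, Q* = 10.
Check: AVC at Q = 10 is $11 ≤ P, so revenue covers variable cost.
Profit = P·Q − TC = 31·10 − 683 = -$373, a loss, but smaller than the $573 fixed cost the firm would lose by shutting down.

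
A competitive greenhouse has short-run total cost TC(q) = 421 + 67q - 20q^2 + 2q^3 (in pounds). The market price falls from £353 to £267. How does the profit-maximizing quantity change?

Output falls from 11 to 10

MC = 67 - 40q + 6q^2; the shutdown threshold is min AVC = £17 (at q = 5).
With P = £353 above the shutdown price, P = MC gives q = 11.
At P = £267 ≥ min AVC, set P = MC: q = 10. The firm stays open but cuts output.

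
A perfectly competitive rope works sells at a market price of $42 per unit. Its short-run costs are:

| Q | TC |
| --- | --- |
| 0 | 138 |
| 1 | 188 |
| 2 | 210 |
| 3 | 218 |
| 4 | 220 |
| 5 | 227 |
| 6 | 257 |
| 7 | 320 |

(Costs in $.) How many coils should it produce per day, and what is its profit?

Q = 6; profit = -$5

Tabulate TR − TC: Q=0: -138; Q=1: -146; Q=2: -126; Q=3: -92; Q=4: -52; Q=5: -17; Q=6: -5; Q=7: -26.
Profit is maximized at Q = 6. AVC there is 119/6 = $19.83 ≤ P, so producing beats shutting down (which would give -$138).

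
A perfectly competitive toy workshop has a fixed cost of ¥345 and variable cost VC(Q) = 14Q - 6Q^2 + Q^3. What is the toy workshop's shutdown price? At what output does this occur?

The shutdown price is the minimum of AVC. VC = 14Q - 6Q^2 + Q^3, so AVC = 14 - 6Q + Q^2.
dAVC/dQ = -6 + 2Q = 0 gives Q = 3. min AVC = 14 - 6·3 + 3^2 = 5.
So the shutdown price is ¥5.

¥5 per unit, at Q = 3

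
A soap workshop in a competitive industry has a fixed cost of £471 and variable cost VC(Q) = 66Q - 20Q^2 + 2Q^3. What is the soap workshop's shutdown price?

Short-run supply begins at min AVC. From VC = 66Q - 20Q^2 + 2Q^3, AVC = 66 - 20Q + 2Q^2.
dAVC/dQ = -20 + 4Q = 0 gives Q = 5. min AVC = 66 - 20·5 + 2·5^2 = 16.
The firm shuts down for any P below £16.

£16 per unit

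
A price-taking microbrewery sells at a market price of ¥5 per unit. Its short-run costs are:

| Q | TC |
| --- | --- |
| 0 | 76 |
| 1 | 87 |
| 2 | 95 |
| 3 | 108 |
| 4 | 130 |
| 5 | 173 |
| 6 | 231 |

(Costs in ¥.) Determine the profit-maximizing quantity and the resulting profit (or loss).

Q = 0 (shut down); profit = -¥76

Profit at each row (π = 5Q − TC): Q=0: -76; Q=1: -82; Q=2: -85; Q=3: -93; Q=4: -110; Q=5: -148; Q=6: -201.
Profit is highest at Q = 0. Equivalently, the lowest AVC in the table is 19/2 ≈ ¥9.50 at Q = 2, and P = ¥5 falls below it — price never covers variable cost, so the firm shuts down and loses only its fixed cost.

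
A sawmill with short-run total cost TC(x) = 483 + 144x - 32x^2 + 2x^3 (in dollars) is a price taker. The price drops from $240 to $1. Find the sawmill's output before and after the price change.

MC = 144 - 64x + 6x^2; the shutdown threshold is min AVC = $16 (at x = 8).
With P = $240 above the shutdown price, P = MC gives x = 12.
At P = $1 < min AVC = $16, price no longer covers variable cost at any output, so the firm shuts down: x = 0.

Output falls from 12 to 0 (the firm shuts down)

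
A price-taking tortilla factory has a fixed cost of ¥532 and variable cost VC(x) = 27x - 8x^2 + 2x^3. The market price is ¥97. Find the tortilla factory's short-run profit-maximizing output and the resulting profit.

Profit = -¥232 at x = 5

AVC = 27 - 8x + 2x^2 has its minimum ¥19 at x = 2; price ¥97 clears that bar, so the firm operates.
With MC = 27 - 16x + 6x^2, P = MC on the upward-sloping part at x* = 5.
TR = 97·5 = 485. TC = 532 + 185 = 717. Profit = 485 − 717 = -¥232.
That loss of ¥232 beats the ¥532 the firm would lose by shutting down; producing recovers ¥300 of fixed cost.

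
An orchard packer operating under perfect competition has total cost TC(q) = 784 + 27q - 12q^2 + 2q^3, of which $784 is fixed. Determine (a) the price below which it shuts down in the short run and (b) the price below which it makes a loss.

Shutdown price = $9; break-even price = $153

AVC = 27 - 12q + 2q^2; minimized at q = 3, giving min AVC = $9. That is the shutdown price.
ATC = 784/q + 27 - 12q + 2q^2. Setting dATC/dq = −784/q^2 − 12 + 4q = 0 gives q = 7 (since 4·7^3 − 12·7^2 = 784).
min ATC = 784/7 + 27 − 12·7 + 2·7^2 = $153. That is the break-even price.
Between these two prices the firm operates at a loss; above $153 it earns a profit.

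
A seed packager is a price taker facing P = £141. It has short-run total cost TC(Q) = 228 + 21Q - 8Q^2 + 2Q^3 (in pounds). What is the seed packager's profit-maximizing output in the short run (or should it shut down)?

Strip out fixed cost: VC = 21Q - 8Q^2 + 2Q^3. Then AVC = 21 - 8Q + 2Q^2 and MC = 21 - 16Q + 6Q^2.
AVC is minimized where dAVC/dQ = -8 + 4Q = 0, at Q = 2; min AVC = 21 - 8·2 + 2·2^2 = £13.
Because £141 ≥ £13, revenue can cover variable cost; the firm operates.
Solving P = MC: -120 - 16Q + 6Q^2 = 0 ⇒ Q = -10/3 or 6. On the upward-sloping branch, Q* = 6.
Check: AVC at Q = 6 is £45 ≤ P, so revenue covers variable cost.
Profit = P·Q − TC = 141·6 − 498 = £348.

Produce at Q = 6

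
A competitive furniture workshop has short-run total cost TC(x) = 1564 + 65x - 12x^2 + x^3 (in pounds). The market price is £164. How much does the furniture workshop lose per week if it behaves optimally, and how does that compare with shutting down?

Profit = -£354 at x = 11

AVC = 65 - 12x + x^2; min AVC = £29 at x = 6. Since P = £164 ≥ min AVC, the firm produces.
MC = 65 - 24x + 3x^2. Setting P = MC and taking the root on the rising branch gives x* = 11.
TR = 164·11 = 1804. TC = 1564 + 594 = 2158. Profit = 1804 − 2158 = -£354.
That loss of £354 beats the £1564 the firm would lose by shutting down; producing recovers £1210 of fixed cost.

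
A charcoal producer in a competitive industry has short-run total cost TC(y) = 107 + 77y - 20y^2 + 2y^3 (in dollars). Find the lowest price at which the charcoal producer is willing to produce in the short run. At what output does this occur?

The shutdown price is the minimum of AVC. VC = 77y - 20y^2 + 2y^3, so AVC = 77 - 20y + 2y^2.
dAVC/dy = -20 + 4y = 0 gives y = 5. min AVC = 77 - 20·5 + 2·5^2 = 27.
The firm shuts down for any P below $27.

$27 per unit, at y = 5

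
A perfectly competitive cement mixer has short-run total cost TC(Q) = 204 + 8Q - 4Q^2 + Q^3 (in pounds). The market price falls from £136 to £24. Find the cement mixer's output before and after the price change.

Output falls from 8 to 4

MC = 8 - 8Q + 3Q^2; the shutdown threshold is min AVC = £4 (at Q = 2).
At P = £136 ≥ min AVC, set P = MC on the rising branch: Q = 8.
At P = £24 ≥ min AVC, set P = MC: Q = 4. The firm stays open but cuts output.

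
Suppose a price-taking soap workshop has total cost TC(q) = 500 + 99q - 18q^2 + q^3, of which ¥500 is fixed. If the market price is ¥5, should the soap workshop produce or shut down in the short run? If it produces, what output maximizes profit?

Strip out fixed cost: VC = 99q - 18q^2 + q^3. Then AVC = 99 - 18q + q^2 and MC = 99 - 36q + 3q^2.
The AVC parabola has its vertex at q = 18/2 = 9, where AVC = 99 - 18·9 + 9^2 = ¥18.
Since P = ¥5 < min AVC = ¥18, price fails to cover variable cost at any output.
The firm minimizes its loss by shutting down and losing only its fixed cost of ¥500.

Shut down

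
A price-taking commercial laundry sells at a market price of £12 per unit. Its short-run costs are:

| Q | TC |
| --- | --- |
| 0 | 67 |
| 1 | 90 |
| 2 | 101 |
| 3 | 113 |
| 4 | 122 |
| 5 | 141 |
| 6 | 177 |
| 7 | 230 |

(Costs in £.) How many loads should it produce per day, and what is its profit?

Compute π = P·Q − TC at each output: Q=0: -67; Q=1: -78; Q=2: -77; Q=3: -77; Q=4: -74; Q=5: -81; Q=6: -105; Q=7: -146.
Profit is highest at Q = 0. Equivalently, the lowest AVC in the table is 55/4 ≈ £13.75 at Q = 4, and P = £12 falls below it — price never covers variable cost, so the firm shuts down and loses only its fixed cost.

Q = 0 (shut down); profit = -£67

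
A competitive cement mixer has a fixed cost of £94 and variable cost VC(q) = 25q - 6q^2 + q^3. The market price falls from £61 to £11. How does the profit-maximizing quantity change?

Output falls from 6 to 0 (the firm shuts down)

MC = 25 - 12q + 3q^2; the shutdown threshold is min AVC = £16 (at q = 3).
With P = £61 above the shutdown price, P = MC gives q = 6.
At P = £11 < min AVC = £16, price no longer covers variable cost at any output, so the firm shuts down: q = 0.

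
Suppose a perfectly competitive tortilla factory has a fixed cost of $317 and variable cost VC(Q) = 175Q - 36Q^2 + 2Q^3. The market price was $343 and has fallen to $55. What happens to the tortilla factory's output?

Output falls from 14 to 10

MC = 175 - 72Q + 6Q^2; the shutdown threshold is min AVC = $13 (at Q = 9).
With P = $343 above the shutdown price, P = MC gives Q = 14.
At P = $55 ≥ min AVC, set P = MC: Q = 10. The firm stays open but cuts output.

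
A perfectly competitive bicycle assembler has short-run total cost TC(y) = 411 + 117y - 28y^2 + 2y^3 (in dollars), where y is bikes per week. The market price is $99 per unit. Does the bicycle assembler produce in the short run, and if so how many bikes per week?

Produce at y = 9

Strip out fixed cost: VC = 117y - 28y^2 + 2y^3. Then AVC = 117 - 28y + 2y^2 and MC = 117 - 56y + 6y^2.
AVC is minimized where dAVC/dy = -28 + 4y = 0, at y = 7; min AVC = 117 - 28·7 + 2·7^2 = $19.
Since P = $99 ≥ min AVC = $19, price covers variable cost and the firm should produce.
Set P = MC: 99 = 117 - 56y + 6y^2 → 18 - 56y + 6y^2 = 0. The roots are y = 1/3 and y = 9; the profit-maximizing output is on the rising part of MC, so y* = 9.
Check: AVC at y = 9 is $27 ≤ P, so revenue covers variable cost.
Profit = P·y − TC = 99·9 − 654 = $237.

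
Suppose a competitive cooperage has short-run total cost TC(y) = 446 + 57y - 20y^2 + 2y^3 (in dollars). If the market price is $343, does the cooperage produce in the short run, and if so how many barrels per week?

Produce at y = 11

Strip out fixed cost: VC = 57y - 20y^2 + 2y^3. Then AVC = 57 - 20y + 2y^2 and MC = 57 - 40y + 6y^2.
The AVC parabola has its vertex at y = 20/4 = 5, where AVC = 57 - 20·5 + 2·5^2 = $7.
Because $343 ≥ $7, revenue can cover variable cost; the firm operates.
Set P = MC: 343 = 57 - 40y + 6y^2 → -286 - 40y + 6y^2 = 0. The roots are y = -13/3 and y = 11; the profit-maximizing output is on the rising part of MC, so y* = 11.
Check: AVC at y = 11 is $79 ≤ P, so revenue covers variable cost.
Profit = P·y − TC = 343·11 − 1315 = $2458.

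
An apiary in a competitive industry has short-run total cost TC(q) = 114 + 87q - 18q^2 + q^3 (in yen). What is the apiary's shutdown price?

¥6 per unit

The firm shuts down when price falls below the minimum of average variable cost. AVC = VC/q = 87 - 18q + q^2.
dAVC/dq = -18 + 2q = 0 gives q = 9. min AVC = 87 - 18·9 + 9^2 = 6.
So the shutdown price is ¥6.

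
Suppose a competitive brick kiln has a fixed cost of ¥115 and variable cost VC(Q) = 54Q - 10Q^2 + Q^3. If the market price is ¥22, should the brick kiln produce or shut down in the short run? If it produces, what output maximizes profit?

Variable cost is VC = 54Q - 10Q^2 + Q^3, so AVC = VC/Q = 54 - 10Q + Q^2 and MC = dTC/dQ = 54 - 20Q + 3Q^2.
AVC is minimized where dAVC/dQ = -10 + 2Q = 0, at Q = 5; min AVC = 54 - 10·5 + 5^2 = ¥29.
P = ¥22 lies below min AVC = ¥29; no output level covers variable cost.
The firm minimizes its loss by shutting down and losing only its fixed cost of ¥115.

Shut down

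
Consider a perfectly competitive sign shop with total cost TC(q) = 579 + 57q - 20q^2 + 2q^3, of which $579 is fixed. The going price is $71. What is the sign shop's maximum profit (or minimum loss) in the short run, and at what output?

AVC = 57 - 20q + 2q^2 has its minimum $7 at q = 5; price $71 clears that bar, so the firm operates.
MC = 57 - 40q + 6q^2. Setting P = MC and taking the root on the rising branch gives q* = 7.
TR = 71·7 = 497. TC = 579 + 105 = 684. Profit = 497 − 684 = -$187.
Shutting down would mean losing the fixed cost of $579, so operating at a loss of $187 is better by $392.

Profit = -$187 at q = 7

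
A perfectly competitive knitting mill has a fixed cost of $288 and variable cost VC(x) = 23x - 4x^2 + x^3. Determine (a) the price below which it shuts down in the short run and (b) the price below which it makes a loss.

Shutdown price = $19; break-even price = $83

Shutdown price = min AVC. AVC = 23 - 4x + x^2, with vertex at x = 2 and minimum $19.
ATC = 288/x + 23 - 4x + x^2. Setting dATC/dx = −288/x^2 − 4 + 2x = 0 gives x = 6 (since 2·6^3 − 4·6^2 = 288).
min ATC = 288/6 + 23 − 4·6 + 6^2 = $83. That is the break-even price.
Between these two prices the firm operates at a loss; above $83 it earns a profit.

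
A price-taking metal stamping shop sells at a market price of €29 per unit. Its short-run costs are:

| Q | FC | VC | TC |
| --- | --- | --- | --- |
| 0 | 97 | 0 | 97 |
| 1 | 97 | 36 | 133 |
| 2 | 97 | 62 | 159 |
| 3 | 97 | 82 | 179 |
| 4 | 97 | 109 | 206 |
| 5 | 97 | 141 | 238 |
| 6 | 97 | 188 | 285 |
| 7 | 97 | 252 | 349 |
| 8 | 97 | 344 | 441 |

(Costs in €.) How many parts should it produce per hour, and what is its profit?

Q = 4; profit = -€90

Compute π = P·Q − TC at each output: Q=0: -97; Q=1: -104; Q=2: -101; Q=3: -92; Q=4: -90; Q=5: -93; Q=6: -111; Q=7: -146; Q=8: -209.
Profit is maximized at Q = 4. AVC there is 109/4 = €27.25 ≤ P, so producing beats shutting down (which would give -€97).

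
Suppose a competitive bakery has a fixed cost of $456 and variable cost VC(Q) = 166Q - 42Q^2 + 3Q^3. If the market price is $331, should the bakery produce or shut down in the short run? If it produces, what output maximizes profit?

Produce at Q = 11

From TC, MC = TC'(Q) = 166 - 84Q + 9Q^2 and AVC = VC/Q = 166 - 42Q + 3Q^2.
AVC is minimized where dAVC/dQ = -42 + 6Q = 0, at Q = 7; min AVC = 166 - 42·7 + 3·7^2 = $19.
P = $331 exceeds min AVC = $19, so the firm stays open.
Set P = MC: 331 = 166 - 84Q + 9Q^2 → -165 - 84Q + 9Q^2 = 0. The roots are Q = -5/3 and Q = 11; the profit-maximizing output is on the rising part of MC, so Q* = 11.
Check: AVC at Q = 11 is $67 ≤ P, so revenue covers variable cost.
Profit = P·Q − TC = 331·11 − 1193 = $2448.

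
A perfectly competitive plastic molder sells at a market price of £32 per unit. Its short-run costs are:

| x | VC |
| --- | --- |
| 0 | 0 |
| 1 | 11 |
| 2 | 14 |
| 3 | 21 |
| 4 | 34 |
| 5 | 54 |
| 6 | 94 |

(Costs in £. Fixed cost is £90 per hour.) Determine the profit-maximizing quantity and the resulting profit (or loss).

Profit at each row (π = 32x − TC): x=0: -90; x=1: -69; x=2: -40; x=3: -15; x=4: 4; x=5: 16; x=6: 8.
Profit is maximized at x = 5. AVC there is 54/5 = £10.80 ≤ P, so producing beats shutting down (which would give -£90).

x = 5; profit = £16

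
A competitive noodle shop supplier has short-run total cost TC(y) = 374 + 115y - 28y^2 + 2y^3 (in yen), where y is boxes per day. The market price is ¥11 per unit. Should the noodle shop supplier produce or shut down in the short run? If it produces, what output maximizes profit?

Strip out fixed cost: VC = 115y - 28y^2 + 2y^3. Then AVC = 115 - 28y + 2y^2 and MC = 115 - 56y + 6y^2.
The AVC parabola has its vertex at y = 28/4 = 7, where AVC = 115 - 28·7 + 2·7^2 = ¥17.
Since P = ¥11 < min AVC = ¥17, price fails to cover variable cost at any output.
Best response: produce nothing and absorb the ¥374 fixed cost.

Shut down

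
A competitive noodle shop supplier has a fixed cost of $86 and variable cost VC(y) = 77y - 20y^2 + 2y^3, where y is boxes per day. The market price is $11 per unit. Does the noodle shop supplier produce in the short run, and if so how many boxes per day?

Shut down

From TC, MC = TC'(y) = 77 - 40y + 6y^2 and AVC = VC/y = 77 - 20y + 2y^2.
AVC hits its minimum where MC = AVC, at y = 5, giving min AVC = 77 - 20·5 + 2·5^2 = $27.
With P < min AVC ($11 < $27), every unit sold adds to the loss.
The firm minimizes its loss by shutting down and losing only its fixed cost of $86.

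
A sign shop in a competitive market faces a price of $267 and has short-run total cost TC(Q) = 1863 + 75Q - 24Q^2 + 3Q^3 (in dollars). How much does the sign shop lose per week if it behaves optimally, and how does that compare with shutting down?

AVC = 75 - 24Q + 3Q^2 has its minimum $27 at Q = 4; price $267 clears that bar, so the firm operates.
MC = 75 - 48Q + 9Q^2. Setting P = MC and taking the root on the rising branch gives Q* = 8.
TR = 267·8 = 2136. TC = 1863 + 600 = 2463. Profit = 2136 − 2463 = -$327.
Shutting down would mean losing the fixed cost of $1863, so operating at a loss of $327 is better by $1536.

Profit = -$327 at Q = 8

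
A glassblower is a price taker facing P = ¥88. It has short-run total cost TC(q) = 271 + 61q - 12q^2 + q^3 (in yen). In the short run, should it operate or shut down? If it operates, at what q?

Produce at q = 9

From TC, MC = TC'(q) = 61 - 24q + 3q^2 and AVC = VC/q = 61 - 12q + q^2.
AVC hits its minimum where MC = AVC, at q = 6, giving min AVC = 61 - 12·6 + 6^2 = ¥25.
Because ¥88 ≥ ¥25, revenue can cover variable cost; the firm operates.
Solving P = MC: -27 - 24q + 3q^2 = 0 ⇒ q = -1 or 9. On the upward-sloping branch, q* = 9.
Check: AVC at q = 9 is ¥34 ≤ P, so revenue covers variable cost.
Profit = P·q − TC = 88·9 − 577 = ¥215.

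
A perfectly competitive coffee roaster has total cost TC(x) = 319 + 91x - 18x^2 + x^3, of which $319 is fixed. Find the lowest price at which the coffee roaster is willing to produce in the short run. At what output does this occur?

Short-run supply begins at min AVC. From VC = 91x - 18x^2 + x^3, AVC = 91 - 18x + x^2.
At the minimum of AVC, MC = AVC. MC = 91 - 36x + 3x^2; setting MC = AVC gives 2x^2 - 18x = 0, so x = 9. min AVC = 10.
So the shutdown price is $10.

$10 per unit, at x = 9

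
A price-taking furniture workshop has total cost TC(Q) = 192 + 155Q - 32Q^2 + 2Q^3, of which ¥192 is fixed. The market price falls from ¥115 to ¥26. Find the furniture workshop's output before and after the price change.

AVC = 155 - 32Q + 2Q^2, minimized at Q = 8 where min AVC = ¥27. MC = 155 - 64Q + 6Q^2.
With P = ¥115 above the shutdown price, P = MC gives Q = 10.
At P = ¥26 < min AVC = ¥27, price no longer covers variable cost at any output, so the firm shuts down: Q = 0.

Output falls from 10 to 0 (the firm shuts down)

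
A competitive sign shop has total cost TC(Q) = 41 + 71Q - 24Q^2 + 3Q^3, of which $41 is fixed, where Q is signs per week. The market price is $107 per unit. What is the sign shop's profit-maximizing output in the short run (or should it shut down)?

Variable cost is VC = 71Q - 24Q^2 + 3Q^3, so AVC = VC/Q = 71 - 24Q + 3Q^2 and MC = dTC/dQ = 71 - 48Q + 9Q^2.
The AVC parabola has its vertex at Q = 24/6 = 4, where AVC = 71 - 24·4 + 3·4^2 = $23.
Since P = $107 ≥ min AVC = $23, price covers variable cost and the firm should produce.
P = MC gives -36 - 48Q + 9Q^2 = 0, with roots -2/3 and 6. Take the larger (rising MC): Q* = 6.
Check: AVC at Q = 6 is $35 ≤ P, so revenue covers variable cost.
Profit = P·Q − TC = 107·6 − 251 = $391.

Produce at Q = 6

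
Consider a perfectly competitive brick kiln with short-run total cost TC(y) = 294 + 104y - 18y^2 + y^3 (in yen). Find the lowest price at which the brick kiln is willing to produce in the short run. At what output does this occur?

The shutdown price is the minimum of AVC. VC = 104y - 18y^2 + y^3, so AVC = 104 - 18y + y^2.
dAVC/dy = -18 + 2y = 0 gives y = 9. min AVC = 104 - 18·9 + 9^2 = 23.
The firm shuts down for any P below ¥23.

¥23 per unit, at y = 9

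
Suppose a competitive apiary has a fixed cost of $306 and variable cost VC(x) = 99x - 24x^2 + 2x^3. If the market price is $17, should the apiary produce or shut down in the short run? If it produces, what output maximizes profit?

Variable cost is VC = 99x - 24x^2 + 2x^3, so AVC = VC/x = 99 - 24x + 2x^2 and MC = dTC/dx = 99 - 48x + 6x^2.
AVC hits its minimum where MC = AVC, at x = 6, giving min AVC = 99 - 24·6 + 2·6^2 = $27.
P = $17 lies below min AVC = $27; no output level covers variable cost.
The firm minimizes its loss by shutting down and losing only its fixed cost of $306.

Shut down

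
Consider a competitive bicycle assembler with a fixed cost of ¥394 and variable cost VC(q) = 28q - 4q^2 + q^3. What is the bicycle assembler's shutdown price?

Short-run supply begins at min AVC. From VC = 28q - 4q^2 + q^3, AVC = 28 - 4q + q^2.
At the minimum of AVC, MC = AVC. MC = 28 - 8q + 3q^2; setting MC = AVC gives 2q^2 - 4q = 0, so q = 2. min AVC = 24.
For P < ¥24 the firm produces nothing.

¥24 per unit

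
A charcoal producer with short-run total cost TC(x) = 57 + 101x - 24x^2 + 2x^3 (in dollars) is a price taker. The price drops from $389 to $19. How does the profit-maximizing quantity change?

Output falls from 12 to 0 (the firm shuts down)

MC = 101 - 48x + 6x^2; the shutdown threshold is min AVC = $29 (at x = 6).
At P = $389 ≥ min AVC, set P = MC on the rising branch: x = 12.
At P = $19 < min AVC = $29, price no longer covers variable cost at any output, so the firm shuts down: x = 0.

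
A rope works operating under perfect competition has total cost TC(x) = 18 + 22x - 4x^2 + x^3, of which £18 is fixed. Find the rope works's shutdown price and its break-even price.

Shutdown price = £18; break-even price = £25

AVC = 22 - 4x + x^2; minimized at x = 2, giving min AVC = £18. That is the shutdown price.
ATC = 18/x + 22 - 4x + x^2. Setting dATC/dx = −18/x^2 − 4 + 2x = 0 gives x = 3 (since 2·3^3 − 4·3^2 = 18).
min ATC = 18/3 + 22 − 4·3 + 3^2 = £25. That is the break-even price.
For £18 ≤ P < £25 the firm produces at a loss; below £18 it shuts down.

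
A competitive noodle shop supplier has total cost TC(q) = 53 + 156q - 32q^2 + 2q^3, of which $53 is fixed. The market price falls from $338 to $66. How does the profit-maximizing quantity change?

Output falls from 13 to 9

AVC = 156 - 32q + 2q^2, minimized at q = 8 where min AVC = $28. MC = 156 - 64q + 6q^2.
With P = $338 above the shutdown price, P = MC gives q = 13.
At P = $66 ≥ min AVC, set P = MC: q = 9. The firm stays open but cuts output.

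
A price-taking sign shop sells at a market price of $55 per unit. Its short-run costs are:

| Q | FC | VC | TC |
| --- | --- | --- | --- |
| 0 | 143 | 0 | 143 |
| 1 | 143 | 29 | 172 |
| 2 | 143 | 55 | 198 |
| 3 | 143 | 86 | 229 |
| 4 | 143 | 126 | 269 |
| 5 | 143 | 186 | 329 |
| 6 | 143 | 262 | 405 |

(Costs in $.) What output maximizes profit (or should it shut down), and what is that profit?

Tabulate TR − TC: Q=0: -143; Q=1: -117; Q=2: -88; Q=3: -64; Q=4: -49; Q=5: -54; Q=6: -75.
Profit is maximized at Q = 4. AVC there is 126/4 = $31.50 ≤ P, so producing beats shutting down (which would give -$143).

Q = 4; profit = -$49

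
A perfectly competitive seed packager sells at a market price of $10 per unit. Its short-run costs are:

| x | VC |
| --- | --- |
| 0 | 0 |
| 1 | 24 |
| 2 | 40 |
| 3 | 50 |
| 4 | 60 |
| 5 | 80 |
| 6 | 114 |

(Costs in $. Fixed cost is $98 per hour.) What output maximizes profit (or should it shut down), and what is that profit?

x = 0 (shut down); profit = -$98

Profit at each row (π = 10x − TC): x=0: -98; x=1: -112; x=2: -118; x=3: -118; x=4: -118; x=5: -128; x=6: -152.
Profit is highest at x = 0. Equivalently, the lowest AVC in the table is 60/4 ≈ $15 at x = 4, and P = $10 falls below it — price never covers variable cost, so the firm shuts down and loses only its fixed cost.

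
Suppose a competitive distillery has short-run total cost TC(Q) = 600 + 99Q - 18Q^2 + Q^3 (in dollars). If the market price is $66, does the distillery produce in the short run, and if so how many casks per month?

Produce at Q = 11

Strip out fixed cost: VC = 99Q - 18Q^2 + Q^3. Then AVC = 99 - 18Q + Q^2 and MC = 99 - 36Q + 3Q^2.
AVC hits its minimum where MC = AVC, at Q = 9, giving min AVC = 99 - 18·9 + 9^2 = $18.
Since P = $66 ≥ min AVC = $18, price covers variable cost and the firm should produce.
P = MC gives 33 - 36Q + 3Q^2 = 0, with roots 1 and 11. Take the larger (rising MC): Q* = 11.
Check: AVC at Q = 11 is $22 ≤ P, so revenue covers variable cost.
Profit = P·Q − TC = 66·11 − 842 = -$116, a loss, but smaller than the $600 fixed cost the firm would lose by shutting down.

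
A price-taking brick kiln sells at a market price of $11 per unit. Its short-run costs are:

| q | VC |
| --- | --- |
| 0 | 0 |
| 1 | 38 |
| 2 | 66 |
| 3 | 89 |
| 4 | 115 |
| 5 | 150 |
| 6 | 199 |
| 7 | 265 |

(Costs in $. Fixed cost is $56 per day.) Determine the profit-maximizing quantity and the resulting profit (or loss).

q = 0 (shut down); profit = -$56

Tabulate TR − TC: q=0: -56; q=1: -83; q=2: -100; q=3: -112; q=4: -127; q=5: -151; q=6: -189; q=7: -244.
Profit is highest at q = 0. Equivalently, the lowest AVC in the table is 115/4 ≈ $28.75 at q = 4, and P = $11 falls below it — price never covers variable cost, so the firm shuts down and loses only its fixed cost.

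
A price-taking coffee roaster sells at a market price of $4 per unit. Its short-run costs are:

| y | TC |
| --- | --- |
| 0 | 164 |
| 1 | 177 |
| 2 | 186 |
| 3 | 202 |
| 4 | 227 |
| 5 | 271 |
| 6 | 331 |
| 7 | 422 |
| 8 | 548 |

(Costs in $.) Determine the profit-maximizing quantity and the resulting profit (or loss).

Profit at each row (π = 4y − TC): y=0: -164; y=1: -173; y=2: -178; y=3: -190; y=4: -211; y=5: -251; y=6: -307; y=7: -394; y=8: -516.
Profit is highest at y = 0. Equivalently, the lowest AVC in the table is 22/2 ≈ $11 at y = 2, and P = $4 falls below it — price never covers variable cost, so the firm shuts down and loses only its fixed cost.

y = 0 (shut down); profit = -$164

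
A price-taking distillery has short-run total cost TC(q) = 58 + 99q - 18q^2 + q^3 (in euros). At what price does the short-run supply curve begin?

The firm shuts down when price falls below the minimum of average variable cost. AVC = VC/q = 99 - 18q + q^2.
At the minimum of AVC, MC = AVC. MC = 99 - 36q + 3q^2; setting MC = AVC gives 2q^2 - 18q = 0, so q = 9. min AVC = 18.
So the shutdown price is €18.

€18 per unit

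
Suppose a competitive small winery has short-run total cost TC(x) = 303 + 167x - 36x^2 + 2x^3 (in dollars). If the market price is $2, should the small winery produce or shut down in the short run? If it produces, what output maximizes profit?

Variable cost is VC = 167x - 36x^2 + 2x^3, so AVC = VC/x = 167 - 36x + 2x^2 and MC = dTC/dx = 167 - 72x + 6x^2.
AVC hits its minimum where MC = AVC, at x = 9, giving min AVC = 167 - 36·9 + 2·9^2 = $5.
Since P = $2 < min AVC = $5, price fails to cover variable cost at any output.
Best response: produce nothing and absorb the $303 fixed cost.

Shut down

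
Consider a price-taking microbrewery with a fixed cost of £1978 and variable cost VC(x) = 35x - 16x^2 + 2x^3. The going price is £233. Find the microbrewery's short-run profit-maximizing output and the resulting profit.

Profit = -£358 at x = 9

AVC = 35 - 16x + 2x^2; min AVC = £3 at x = 4. Since P = £233 ≥ min AVC, the firm produces.
With MC = 35 - 32x + 6x^2, P = MC on the upward-sloping part at x* = 9.
TR = 233·9 = 2097. TC = 1978 + 477 = 2455. Profit = 2097 − 2455 = -£358.
Shutting down would mean losing the fixed cost of £1978, so operating at a loss of £358 is better by £1620.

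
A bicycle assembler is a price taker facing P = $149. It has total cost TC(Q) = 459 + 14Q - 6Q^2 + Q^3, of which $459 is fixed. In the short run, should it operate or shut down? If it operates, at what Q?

Strip out fixed cost: VC = 14Q - 6Q^2 + Q^3. Then AVC = 14 - 6Q + Q^2 and MC = 14 - 12Q + 3Q^2.
AVC hits its minimum where MC = AVC, at Q = 3, giving min AVC = 14 - 6·3 + 3^2 = $5.
P = $149 exceeds min AVC = $5, so the firm stays open.
P = MC gives -135 - 12Q + 3Q^2 = 0, with roots -5 and 9. Take the larger (rising MC): Q* = 9.
Check: AVC at Q = 9 is $41 ≤ P, so revenue covers variable cost.
Profit = P·Q − TC = 149·9 − 828 = $513.

Produce at Q = 9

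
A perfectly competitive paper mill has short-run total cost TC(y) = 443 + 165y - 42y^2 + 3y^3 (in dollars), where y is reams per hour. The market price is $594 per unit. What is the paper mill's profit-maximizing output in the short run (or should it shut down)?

Produce at y = 13

Variable cost is VC = 165y - 42y^2 + 3y^3, so AVC = VC/y = 165 - 42y + 3y^2 and MC = dTC/dy = 165 - 84y + 9y^2.
AVC hits its minimum where MC = AVC, at y = 7, giving min AVC = 165 - 42·7 + 3·7^2 = $18.
Because $594 ≥ $18, revenue can cover variable cost; the firm operates.
P = MC gives -429 - 84y + 9y^2 = 0, with roots -11/3 and 13. Take the larger (rising MC): y* = 13.
Check: AVC at y = 13 is $126 ≤ P, so revenue covers variable cost.
Profit = P·y − TC = 594·13 − 2081 = $5641.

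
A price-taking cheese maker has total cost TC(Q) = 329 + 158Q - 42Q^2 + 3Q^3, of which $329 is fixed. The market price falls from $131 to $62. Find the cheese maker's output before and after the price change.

Output falls from 9 to 8

MC = 158 - 84Q + 9Q^2; the shutdown threshold is min AVC = $11 (at Q = 7).
At P = $131 ≥ min AVC, set P = MC on the rising branch: Q = 9.
At P = $62 ≥ min AVC, set P = MC: Q = 8. The firm stays open but cuts output.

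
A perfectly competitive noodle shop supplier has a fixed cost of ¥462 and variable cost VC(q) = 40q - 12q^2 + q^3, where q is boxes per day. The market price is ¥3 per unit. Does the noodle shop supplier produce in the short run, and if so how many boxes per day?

Variable cost is VC = 40q - 12q^2 + q^3, so AVC = VC/q = 40 - 12q + q^2 and MC = dTC/dq = 40 - 24q + 3q^2.
The AVC parabola has its vertex at q = 12/2 = 6, where AVC = 40 - 12·6 + 6^2 = ¥4.
Since P = ¥3 < min AVC = ¥4, price fails to cover variable cost at any output.
The firm minimizes its loss by shutting down and losing only its fixed cost of ¥462.

Shut down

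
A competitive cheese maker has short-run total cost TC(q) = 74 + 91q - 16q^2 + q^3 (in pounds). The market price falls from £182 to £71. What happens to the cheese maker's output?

AVC = 91 - 16q + q^2, minimized at q = 8 where min AVC = £27. MC = 91 - 32q + 3q^2.
With P = £182 above the shutdown price, P = MC gives q = 13.
At P = £71 ≥ min AVC, set P = MC: q = 10. The firm stays open but cuts output.

Output falls from 13 to 10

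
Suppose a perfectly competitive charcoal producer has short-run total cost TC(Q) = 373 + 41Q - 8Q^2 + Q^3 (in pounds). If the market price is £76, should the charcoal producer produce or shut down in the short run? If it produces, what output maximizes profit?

From TC, MC = TC'(Q) = 41 - 16Q + 3Q^2 and AVC = VC/Q = 41 - 8Q + Q^2.
The AVC parabola has its vertex at Q = 8/2 = 4, where AVC = 41 - 8·4 + 4^2 = £25.
Since P = £76 ≥ min AVC = £25, price covers variable cost and the firm should produce.
P = MC gives -35 - 16Q + 3Q^2 = 0, with roots -5/3 and 7. Take the larger (rising MC): Q* = 7.
Check: AVC at Q = 7 is £34 ≤ P, so revenue covers variable cost.
Profit = P·Q − TC = 76·7 − 611 = -£79, a loss, but smaller than the £373 fixed cost the firm would lose by shutting down.

Produce at Q = 7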